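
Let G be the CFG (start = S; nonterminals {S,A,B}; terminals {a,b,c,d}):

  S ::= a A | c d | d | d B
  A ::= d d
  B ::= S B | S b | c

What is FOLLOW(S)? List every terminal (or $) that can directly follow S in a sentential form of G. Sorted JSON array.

FIRST iteration:
pass 1:
  A via A→d d: +{d}
  B via B→c: +{c}
  S via S→a A: +{a}
  S via S→c d: +{c}
  S via S→d: +{d}
  S: {a,c,d}  A: {d}  B: {c}
pass 2:
  B via B→S B: +{a,d}
  S: {a,c,d}  A: {d}  B: {a,c,d}
pass 3: done
  S: {a,c,d}  A: {d}  B: {a,c,d}

Compute FOLLOW by fixpoint:
FOLLOW(S) := {$}
iter 1:
  B→S B: FOLLOW(S) ⊇ FIRST(B) = {a,c,d}; new: +{a,c,d}
  B→S b: FOLLOW(S) ⊇ FIRST(b) = {b}; new: +{b}
  S→a A: FOLLOW(A) ⊇ FOLLOW(S) ⊇ {$,a,b,c,d}; new: +{$,a,b,c,d}
  S→d B: FOLLOW(B) ⊇ FOLLOW(S) ⊇ {$,a,b,c,d}; new: +{$,a,b,c,d}
  S: {$,a,b,c,d}  A: {$,a,b,c,d}  B: {$,a,b,c,d}
iter 2: done
  S: {$,a,b,c,d}  A: {$,a,b,c,d}  B: {$,a,b,c,d}

FOLLOW(S) = ["$", "a", "b", "c", "d"]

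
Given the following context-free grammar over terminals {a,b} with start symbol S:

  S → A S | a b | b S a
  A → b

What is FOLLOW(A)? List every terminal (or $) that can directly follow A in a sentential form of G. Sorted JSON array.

Compute FIRST by fixpoint:
pass 1:
  A via A→b: +{b}
  S via S→A S: +{b}
  S via S→a b: +{a}
  S: {a,b}  A: {b}
pass 2: (stable)
  S: {a,b}  A: {b}

Compute FOLLOW by fixpoint:
FOLLOW(S) := {$}
iter 1:
  S→A S: FOLLOW(A) ⊇ FIRST(S) = {a,b}; new: +{a,b}
  S→b S a: FOLLOW(S) ⊇ FIRST(a) = {a}; new: +{a}
  FOLLOW[S]={$,a}  FOLLOW[A]={a,b}
iter 2: — fixpoint
  FOLLOW[S]={$,a}  FOLLOW[A]={a,b}

FOLLOW(A) = ["a", "b"]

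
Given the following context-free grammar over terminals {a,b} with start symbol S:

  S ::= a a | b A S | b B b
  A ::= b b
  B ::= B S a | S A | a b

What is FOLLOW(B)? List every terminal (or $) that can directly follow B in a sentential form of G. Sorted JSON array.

FIRST iteration:
pass 1:
  A via A→b b: +{b}
  B via B→a b: +{a}
  S via S→a a: +{a}
  S via S→b A S: +{b}
  FIRST(S)={a,b}  FIRST(A)={b}  FIRST(B)={a}
pass 2:
  B via B→S A: +{b}
  FIRST(S)={a,b}  FIRST(A)={b}  FIRST(B)={a,b}
pass 3: — fixpoint
  FIRST(S)={a,b}  FIRST(A)={b}  FIRST(B)={a,b}

Compute FOLLOW by fixpoint:
FOLLOW(S) := {$}
round 1:
  B→B S a: FOLLOW(B) ⊇ FIRST(S) = {a,b}; new: +{a,b}
  B→B S a: FOLLOW(S) ⊇ FIRST(a) = {a}; new: +{a}
  B→S A: FOLLOW(S) ⊇ FIRST(A) = {b}; new: +{b}
  B→S A: FOLLOW(A) ⊇ FOLLOW(B) ⊇ {a,b}; new: +{a,b}
  FOLLOW(S)={$,a,b}  FOLLOW(A)={a,b}  FOLLOW(B)={a,b}
round 2: done
  FOLLOW(S)={$,a,b}  FOLLOW(A)={a,b}  FOLLOW(B)={a,b}

FOLLOW(B) = ["a", "b"]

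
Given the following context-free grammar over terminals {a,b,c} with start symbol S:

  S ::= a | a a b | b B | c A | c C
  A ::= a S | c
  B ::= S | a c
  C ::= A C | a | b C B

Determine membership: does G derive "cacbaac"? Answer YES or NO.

Convert to CNF:
  S -> T0 X5 | T1 B | T2 A | T2 C | a
  A -> T0 S | c
  B -> T0 T2 | T0 X3 | T1 B | T2 A | T2 C | a
  C -> A C | T1 X4 | a
  T0 -> a
  T1 -> b
  T2 -> c
  X3 -> T0 T1
  X4 -> C B
  X5 -> T0 T1

CYK table (by increasing span):
  T[0,0] 'c' = {A,T2}  orig:{A}
  T[1,1] 'a' = {B,C,S,T0}  orig:{B,C,S}
  T[2,2] 'c' = {A,T2}  orig:{A}
  T[3,3] 'b' = {T1}  orig:{}
  T[4,4] 'a' = {B,C,S,T0}  orig:{B,C,S}
  T[5,5] 'a' = {B,C,S,T0}  orig:{B,C,S}
  T[6,6] 'c' = {A,T2}  orig:{A}
  T[0,1] 'ca' = {B,C,S}
  T[1,2] 'ac' = {B}
  T[2,3] 'cb' = ∅
  T[3,4] 'ba' = {B,S}
  T[4,5] 'aa' = {A,X4}  orig:{A}
  T[5,6] 'ac' = {B}
  T[0,2] 'cac' = ∅
  T[1,3] 'acb' = ∅
  T[2,4] 'cba' = ∅
  T[3,5] 'baa' = {C}
  T[4,6] 'aac' = {X4}  orig:{}
  T[0,3] 'cacb' = ∅
  T[1,4] 'acba' = ∅
  T[2,5] 'cbaa' = {B,C,S}
  T[3,6] 'baac' = {C}
  T[0,4] 'cacba' = ∅
  T[1,5] 'acbaa' = {A,X4}  orig:{A}
  T[2,6] 'cbaac' = {B,C,S}
  T[0,5] 'cacbaa' = {B,S,X4}  orig:{B,S}
  T[1,6] 'acbaac' = {A,X4}  orig:{A}
  T[0,6] 'cacbaac' = {B,S,X4}  orig:{B,S}

S ∈ T[0,6] ⇒ YES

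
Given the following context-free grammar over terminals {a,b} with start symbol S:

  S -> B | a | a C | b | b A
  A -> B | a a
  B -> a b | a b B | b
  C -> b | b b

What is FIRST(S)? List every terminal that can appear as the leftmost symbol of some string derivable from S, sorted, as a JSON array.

FIRST sets, iterate to fixpoint:
pass 1:
  A via A→a a: +{a}
  B via B→a b: +{a}
  B via B→b: +{b}
  C via C→b: +{b}
  S via S→B: +{a,b}
  FIRST(S)={a,b}  FIRST(A)={a}  FIRST(B)={a,b}  FIRST(C)={b}
pass 2:
  A via A→B: +{b}
  FIRST(S)={a,b}  FIRST(A)={a,b}  FIRST(B)={a,b}  FIRST(C)={b}
pass 3: (stable)
  FIRST(S)={a,b}  FIRST(A)={a,b}  FIRST(B)={a,b}  FIRST(C)={b}

FIRST(S) = ["a", "b"]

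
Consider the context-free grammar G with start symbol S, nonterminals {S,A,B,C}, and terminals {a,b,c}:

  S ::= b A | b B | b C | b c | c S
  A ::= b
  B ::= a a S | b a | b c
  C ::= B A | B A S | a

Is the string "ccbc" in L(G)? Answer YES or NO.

Convert to CNF:
  S -> T1 A | T1 B | T1 C | T1 T2 | T2 S
  A -> b
  B -> T0 X3 | T1 T0 | T1 T2
  C -> B A | B X4 | a
  T0 -> a
  T1 -> b
  T2 -> c
  X3 -> T0 S
  X4 -> A S

Fill CYK table bottom-up:
  cell(0,0) c: {T2}  orig:{}
  cell(1,1) c: {T2}  orig:{}
  cell(2,2) b: {A,T1}  orig:{A}
  cell(3,3) c: {T2}  orig:{}
  cell(0,1) cc: ∅
  cell(1,2) cb: ∅
  cell(2,3) bc: {B,S}
  cell(0,2) ccb: ∅
  cell(1,3) cbc: {S}
  cell(0,3) ccbc: {S}

S ∈ T[0,3] ⇒ YES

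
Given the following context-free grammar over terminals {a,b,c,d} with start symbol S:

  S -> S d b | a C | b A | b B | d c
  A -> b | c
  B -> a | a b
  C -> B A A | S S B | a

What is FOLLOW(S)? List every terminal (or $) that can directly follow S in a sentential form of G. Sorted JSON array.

FIRST iteration:
round 1:
  A via A→b: +{b}
  A via A→c: +{c}
  B via B→a: +{a}
  C via C→B A A: +{a}
  S via S→a C: +{a}
  S via S→b A: +{b}
  S via S→d c: +{d}
  FIRST[S]={a,b,d}  FIRST[A]={b,c}  FIRST[B]={a}  FIRST[C]={a}
round 2:
  C via C→S S B: +{b,d}
  FIRST[S]={a,b,d}  FIRST[A]={b,c}  FIRST[B]={a}  FIRST[C]={a,b,d}
round 3: done
  FIRST[S]={a,b,d}  FIRST[A]={b,c}  FIRST[B]={a}  FIRST[C]={a,b,d}

FOLLOW iteration:
seed FOLLOW(S) with $
pass 1:
  C→B A A: FOLLOW(B) ⊇ FIRST(A) = {b,c}; new: +{b,c}
  C→B A A: FOLLOW(A) ⊇ FIRST(A) = {b,c}; new: +{b,c}
  C→S S B: FOLLOW(S) ⊇ FIRST(S) = {a,b,d}; new: +{a,b,d}
  S→a C: FOLLOW(C) ⊇ FOLLOW(S) ⊇ {$,a,b,d}; new: +{$,a,b,d}
  S→b A: FOLLOW(A) ⊇ FOLLOW(S) ⊇ {$,a,b,d}; new: +{$,a,d}
  S→b B: FOLLOW(B) ⊇ FOLLOW(S) ⊇ {$,a,b,d}; new: +{$,a,d}
  S: {$,a,b,d}  A: {$,a,b,c,d}  B: {$,a,b,c,d}  C: {$,a,b,d}
pass 2: (stable)
  S: {$,a,b,d}  A: {$,a,b,c,d}  B: {$,a,b,c,d}  C: {$,a,b,d}

FOLLOW(S) = ["$", "a", "b", "d"]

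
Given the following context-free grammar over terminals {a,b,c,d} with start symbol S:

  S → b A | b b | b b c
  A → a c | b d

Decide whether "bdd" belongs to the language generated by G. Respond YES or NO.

CNF form of G:
  S -> T2 A | T2 T2 | T2 X4
  A -> T0 T1 | T2 T3
  T0 -> a
  T1 -> c
  T2 -> b
  T3 -> d
  X4 -> T2 T1

Fill CYK table bottom-up:
  cell(0,0) b: {T2}  orig:{}
  cell(1,1) d: {T3}  orig:{}
  cell(2,2) d: {T3}  orig:{}
  cell(0,1) bd: {A}
  cell(1,2) dd: ∅
  cell(0,2) bdd: ∅

S ∉ T[0,2] ⇒ NO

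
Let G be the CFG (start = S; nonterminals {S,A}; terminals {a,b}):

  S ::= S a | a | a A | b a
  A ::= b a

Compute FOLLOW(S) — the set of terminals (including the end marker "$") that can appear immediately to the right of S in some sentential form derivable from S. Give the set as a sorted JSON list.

FIRST iteration:
pass 1:
  A via A→b a: +{b}
  S via S→a: +{a}
  S via S→b a: +{b}
  FIRST(S)={a,b}  FIRST(A)={b}
pass 2: (no change)
  FIRST(S)={a,b}  FIRST(A)={b}

FOLLOW iteration:
initialize: $ ∈ FOLLOW(S)
round 1:
  S→S a: FOLLOW(S) ⊇ FIRST(a) = {a}; new: +{a}
  S→a A: FOLLOW(A) ⊇ FOLLOW(S) ⊇ {$,a}; new: +{$,a}
  S: {$,a}  A: {$,a}
round 2: (no change)
  S: {$,a}  A: {$,a}

FOLLOW(S) = ["$", "a"]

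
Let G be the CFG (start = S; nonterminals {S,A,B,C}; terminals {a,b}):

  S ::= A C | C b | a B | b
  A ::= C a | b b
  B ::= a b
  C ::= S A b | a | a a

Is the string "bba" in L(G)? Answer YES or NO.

CNF form of G:
  S -> A C | C T1 | T0 B | b
  A -> C T0 | T1 T1
  B -> T0 T1
  C -> S X2 | T0 T0 | a
  T0 -> a
  T1 -> b
  X2 -> A T1

Fill CYK table bottom-up:
  T[0,0] 'b' = {S,T1}  orig:{S}
  T[1,1] 'b' = {S,T1}  orig:{S}
  T[2,2] 'a' = {C,T0}  orig:{C}
  T[0,1] 'bb' = {A}
  T[1,2] 'ba' = ∅
  T[0,2] 'bba' = {S}

S ∈ T[0,2] ⇒ YES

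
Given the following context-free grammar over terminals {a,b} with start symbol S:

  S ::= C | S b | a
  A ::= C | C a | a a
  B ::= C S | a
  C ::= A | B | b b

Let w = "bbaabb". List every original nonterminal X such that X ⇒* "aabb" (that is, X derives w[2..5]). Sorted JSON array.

Convert to CNF:
  S -> C S | C T0 | S T1 | T0 T0 | T1 T1 | a
  A -> C S | C T0 | T0 T0 | T1 T1 | a
  B -> C S | a
  C -> C S | C T0 | T0 T0 | T1 T1 | a
  T0 -> a
  T1 -> b

Fill CYK table bottom-up — only the sub-triangle for w[2..5]:
  T[2,2] 'a' = {A,B,C,S,T0}  orig:{A,B,C,S}
  T[3,3] 'a' = {A,B,C,S,T0}  orig:{A,B,C,S}
  T[4,4] 'b' = {T1}  orig:{}
  T[5,5] 'b' = {T1}  orig:{}
  T[2,3] 'aa' = {A,B,C,S}
  T[3,4] 'ab' = {S}
  T[4,5] 'bb' = {A,C,S}
  T[2,4] 'aab' = {A,B,C,S}
  T[3,5] 'abb' = {A,B,C,S}
  T[2,5] 'aabb' = {A,B,C,S}

Original NTs in T[2,5] deriving "aabb": ["A", "B", "C", "S"]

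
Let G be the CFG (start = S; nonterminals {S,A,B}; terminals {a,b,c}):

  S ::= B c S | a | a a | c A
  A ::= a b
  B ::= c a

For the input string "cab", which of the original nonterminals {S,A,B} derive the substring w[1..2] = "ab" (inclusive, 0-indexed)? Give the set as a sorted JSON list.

CNF form of G:
  S -> B X3 | T0 T0 | T2 A | a
  A -> T0 T1
  B -> T2 T0
  T0 -> a
  T1 -> b
  T2 -> c
  X3 -> T2 S

Fill CYK table bottom-up (cells [i..j] with 1 ≤ i ≤ j ≤ 2 only):
  T[1,1] 'a' = {S,T0}  orig:{S}
  T[2,2] 'b' = {T1}  orig:{}
  T[1,2] 'ab' = {A}

Original NTs in T[1,2] deriving "ab": ["A"]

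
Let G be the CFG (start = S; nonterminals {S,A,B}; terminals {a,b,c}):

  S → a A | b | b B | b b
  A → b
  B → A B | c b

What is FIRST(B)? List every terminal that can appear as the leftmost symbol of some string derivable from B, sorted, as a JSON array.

FIRST iteration:
[1]
  A via A→b: +{b}
  B via B→A B: +{b}
  B via B→c b: +{c}
  S via S→a A: +{a}
  S via S→b: +{b}
  FIRST(S)={a,b}  FIRST(A)={b}  FIRST(B)={b,c}
[2] done
  FIRST(S)={a,b}  FIRST(A)={b}  FIRST(B)={b,c}

FIRST(B) = ["b", "c"]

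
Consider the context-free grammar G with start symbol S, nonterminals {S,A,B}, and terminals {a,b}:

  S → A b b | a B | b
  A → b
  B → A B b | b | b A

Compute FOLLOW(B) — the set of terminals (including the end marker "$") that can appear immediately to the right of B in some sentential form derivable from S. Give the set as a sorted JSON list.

FIRST sets, iterate to fixpoint:
pass 1:
  A via A→b: +{b}
  B via B→A B b: +{b}
  S via S→A b b: +{b}
  S via S→a B: +{a}
  FIRST(S)={a,b}  FIRST(A)={b}  FIRST(B)={b}
pass 2: (no change)
  FIRST(S)={a,b}  FIRST(A)={b}  FIRST(B)={b}

FOLLOW sets:
seed FOLLOW(S) with $
round 1:
  B→A B b: FOLLOW(A) ⊇ FIRST(B) = {b}; new: +{b}
  B→A B b: FOLLOW(B) ⊇ FIRST(b) = {b}; new: +{b}
  S→a B: FOLLOW(B) ⊇ FOLLOW(S) ⊇ {$}; new: +{$}
  S: {$}  A: {b}  B: {$,b}
round 2:
  B→b A: FOLLOW(A) ⊇ FOLLOW(B) ⊇ {$,b}; new: +{$}
  S: {$}  A: {$,b}  B: {$,b}
round 3: done
  S: {$}  A: {$,b}  B: {$,b}

FOLLOW(B) = ["$", "b"]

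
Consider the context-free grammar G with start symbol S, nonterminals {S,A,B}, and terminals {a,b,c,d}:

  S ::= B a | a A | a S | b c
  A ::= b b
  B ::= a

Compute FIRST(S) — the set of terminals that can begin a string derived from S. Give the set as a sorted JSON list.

FIRST sets, iterate to fixpoint:
[1]
  A via A→b b: +{b}
  B via B→a: +{a}
  S via S→B a: +{a}
  S via S→b c: +{b}
  FIRST[S]={a,b}  FIRST[A]={b}  FIRST[B]={a}
[2] — fixpoint
  FIRST[S]={a,b}  FIRST[A]={b}  FIRST[B]={a}

FIRST(S) = ["a", "b"]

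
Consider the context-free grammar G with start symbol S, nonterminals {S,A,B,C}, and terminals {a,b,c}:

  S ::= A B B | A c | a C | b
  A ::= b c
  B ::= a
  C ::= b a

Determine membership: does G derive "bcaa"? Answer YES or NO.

CNF form of G:
  S -> A T1 | A X3 | T2 C | b
  A -> T0 T1
  B -> a
  C -> T0 T2
  T0 -> b
  T1 -> c
  T2 -> a
  X3 -> B B

Fill CYK table bottom-up:
  [0..0]={S,T0}  "b"  orig:{S}
  [1..1]={T1}  "c"  orig:{}
  [2..2]={B,T2}  "a"  orig:{B}
  [3..3]={B,T2}  "a"  orig:{B}
  [0..1]={A}  "bc"
  [1..2]=∅  "ca"
  [2..3]={X3}  "aa"  orig:{}
  [0..2]=∅  "bca"
  [1..3]=∅  "caa"
  [0..3]={S}  "bcaa"

S ∈ T[0,3] ⇒ YES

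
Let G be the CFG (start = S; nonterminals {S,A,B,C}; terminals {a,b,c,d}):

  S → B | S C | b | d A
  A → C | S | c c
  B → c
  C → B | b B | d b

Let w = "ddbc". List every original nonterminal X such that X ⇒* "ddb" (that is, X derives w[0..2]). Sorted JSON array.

Convert to CNF:
  S -> S C | T2 A | b | c
  A -> S C | T0 B | T1 T1 | T2 A | T2 T0 | b | c
  B -> c
  C -> T0 B | T2 T0 | c
  T0 -> b
  T1 -> c
  T2 -> d

CYK table (by increasing span) (cells [i..j] with 0 ≤ i ≤ j ≤ 2 only):
  [0..0]={T2}  "d"  orig:{}
  [1..1]={T2}  "d"  orig:{}
  [2..2]={A,S,T0}  "b"  orig:{A,S}
  [0..1]=∅  "dd"
  [1..2]={A,C,S}  "db"
  [0..2]={A,S}  "ddb"

Original NTs in T[0,2] deriving "ddb": ["A", "S"]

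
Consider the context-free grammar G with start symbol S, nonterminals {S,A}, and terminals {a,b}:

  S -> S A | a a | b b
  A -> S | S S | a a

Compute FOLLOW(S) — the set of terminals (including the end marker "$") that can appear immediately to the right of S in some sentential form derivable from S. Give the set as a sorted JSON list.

FIRST iteration:
iter 1:
  A via A→a a: +{a}
  S via S→a a: +{a}
  S via S→b b: +{b}
  FIRST[S]={a,b}  FIRST[A]={a}
iter 2:
  A via A→S: +{b}
  FIRST[S]={a,b}  FIRST[A]={a,b}
iter 3: (no change)
  FIRST[S]={a,b}  FIRST[A]={a,b}

FOLLOW sets:
FOLLOW(S) := {$}
[1]
  A→S S: FOLLOW(S) ⊇ FIRST(S) = {a,b}; new: +{a,b}
  S→S A: FOLLOW(A) ⊇ FOLLOW(S) ⊇ {$,a,b}; new: +{$,a,b}
  FOLLOW(S)={$,a,b}  FOLLOW(A)={$,a,b}
[2] (no change)
  FOLLOW(S)={$,a,b}  FOLLOW(A)={$,a,b}

FOLLOW(S) = ["$", "a", "b"]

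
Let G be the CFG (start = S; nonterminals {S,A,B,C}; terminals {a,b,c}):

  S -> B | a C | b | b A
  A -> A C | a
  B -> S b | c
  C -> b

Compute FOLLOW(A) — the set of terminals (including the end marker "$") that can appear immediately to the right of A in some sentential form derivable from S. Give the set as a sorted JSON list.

FIRST sets, iterate to fixpoint:
round 1:
  A via A→a: +{a}
  B via B→c: +{c}
  C via C→b: +{b}
  S via S→B: +{c}
  S via S→a C: +{a}
  S via S→b: +{b}
  FIRST[S]={a,b,c}  FIRST[A]={a}  FIRST[B]={c}  FIRST[C]={b}
round 2:
  B via B→S b: +{a,b}
  FIRST[S]={a,b,c}  FIRST[A]={a}  FIRST[B]={a,b,c}  FIRST[C]={b}
round 3: — fixpoint
  FIRST[S]={a,b,c}  FIRST[A]={a}  FIRST[B]={a,b,c}  FIRST[C]={b}

FOLLOW iteration:
FOLLOW(S) := {$}
pass 1:
  A→A C: FOLLOW(A) ⊇ FIRST(C) = {b}; new: +{b}
  A→A C: FOLLOW(C) ⊇ FOLLOW(A) ⊇ {b}; new: +{b}
  B→S b: FOLLOW(S) ⊇ FIRST(b) = {b}; new: +{b}
  S→B: FOLLOW(B) ⊇ FOLLOW(S) ⊇ {$,b}; new: +{$,b}
  S→a C: FOLLOW(C) ⊇ FOLLOW(S) ⊇ {$,b}; new: +{$}
  S→b A: FOLLOW(A) ⊇ FOLLOW(S) ⊇ {$,b}; new: +{$}
  FOLLOW[S]={$,b}  FOLLOW[A]={$,b}  FOLLOW[B]={$,b}  FOLLOW[C]={$,b}
pass 2: (no change)
  FOLLOW[S]={$,b}  FOLLOW[A]={$,b}  FOLLOW[B]={$,b}  FOLLOW[C]={$,b}

FOLLOW(A) = ["$", "b"]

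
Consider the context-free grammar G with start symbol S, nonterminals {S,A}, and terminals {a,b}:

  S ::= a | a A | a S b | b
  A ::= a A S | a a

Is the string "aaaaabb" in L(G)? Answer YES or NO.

Convert to CNF:
  S -> T0 A | T0 X3 | a | b
  A -> T0 T0 | T0 X2
  T0 -> a
  T1 -> b
  X2 -> A S
  X3 -> S T1

Fill CYK table bottom-up:
  cell(0,0) a: {S,T0}  orig:{S}
  cell(1,1) a: {S,T0}  orig:{S}
  cell(2,2) a: {S,T0}  orig:{S}
  cell(3,3) a: {S,T0}  orig:{S}
  cell(4,4) a: {S,T0}  orig:{S}
  cell(5,5) b: {S,T1}  orig:{S}
  cell(6,6) b: {S,T1}  orig:{S}
  cell(0,1) aa: {A}
  cell(1,2) aa: {A}
  cell(2,3) aa: {A}
  cell(3,4) aa: {A}
  cell(4,5) ab: {X3}  orig:{}
  cell(5,6) bb: {X3}  orig:{}
  cell(0,2) aaa: {S,X2}  orig:{S}
  cell(1,3) aaa: {S,X2}  orig:{S}
  cell(2,4) aaa: {S,X2}  orig:{S}
  cell(3,5) aab: {S,X2}  orig:{S}
  cell(4,6) abb: {S}
  cell(0,3) aaaa: {A}
  cell(1,4) aaaa: {A}
  cell(2,5) aaab: {A,X3}  orig:{A}
  cell(3,6) aabb: {X3}  orig:{}
  cell(0,4) aaaaa: {S,X2}  orig:{S}
  cell(1,5) aaaab: {S,X2}  orig:{S}
  cell(2,6) aaabb: {S,X2}  orig:{S}
  cell(0,5) aaaaab: {A,X3}  orig:{A}
  cell(1,6) aaaabb: {A,X3}  orig:{A}
  cell(0,6) aaaaabb: {S,X2}  orig:{S}

S ∈ T[0,6] ⇒ YES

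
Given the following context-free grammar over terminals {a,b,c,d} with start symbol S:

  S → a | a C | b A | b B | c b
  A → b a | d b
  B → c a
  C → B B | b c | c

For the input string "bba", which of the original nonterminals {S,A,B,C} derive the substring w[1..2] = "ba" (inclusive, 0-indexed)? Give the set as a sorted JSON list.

CNF form of G:
  S -> T0 A | T0 B | T1 C | T3 T0 | a
  A -> T0 T1 | T2 T0
  B -> T3 T1
  C -> B B | T0 T3 | c
  T0 -> b
  T1 -> a
  T2 -> d
  T3 -> c

Fill CYK table bottom-up, restricted to cells inside w[1..2]:
  cell(1,1) b: {T0}  orig:{}
  cell(2,2) a: {S,T1}  orig:{S}
  cell(1,2) ba: {A}

Original NTs in T[1,2] deriving "ba": ["A"]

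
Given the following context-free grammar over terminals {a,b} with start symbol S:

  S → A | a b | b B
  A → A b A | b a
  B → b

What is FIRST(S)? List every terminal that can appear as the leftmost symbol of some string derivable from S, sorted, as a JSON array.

Compute FIRST by fixpoint:
iter 1:
  A via A→b a: +{b}
  B via B→b: +{b}
  S via S→A: +{b}
  S via S→a b: +{a}
  S: {a,b}  A: {b}  B: {b}
iter 2: — fixpoint
  S: {a,b}  A: {b}  B: {b}

FIRST(S) = ["a", "b"]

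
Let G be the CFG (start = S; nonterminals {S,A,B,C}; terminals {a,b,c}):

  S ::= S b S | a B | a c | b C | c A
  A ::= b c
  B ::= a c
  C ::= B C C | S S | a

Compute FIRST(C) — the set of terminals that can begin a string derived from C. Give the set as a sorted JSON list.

Compute FIRST by fixpoint:
iter 1:
  A via A→b c: +{b}
  B via B→a c: +{a}
  C via C→B C C: +{a}
  S via S→a B: +{a}
  S via S→b C: +{b}
  S via S→c A: +{c}
  FIRST(S)={a,b,c}  FIRST(A)={b}  FIRST(B)={a}  FIRST(C)={a}
iter 2:
  C via C→S S: +{b,c}
  FIRST(S)={a,b,c}  FIRST(A)={b}  FIRST(B)={a}  FIRST(C)={a,b,c}
iter 3: done
  FIRST(S)={a,b,c}  FIRST(A)={b}  FIRST(B)={a}  FIRST(C)={a,b,c}

FIRST(C) = ["a", "b", "c"]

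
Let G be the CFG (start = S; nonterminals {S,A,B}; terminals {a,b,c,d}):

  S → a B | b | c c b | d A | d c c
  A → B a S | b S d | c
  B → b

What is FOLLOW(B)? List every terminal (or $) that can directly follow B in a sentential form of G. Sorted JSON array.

FIRST sets, iterate to fixpoint:
pass 1:
  A via A→b S d: +{b}
  A via A→c: +{c}
  B via B→b: +{b}
  S via S→a B: +{a}
  S via S→b: +{b}
  S via S→c c b: +{c}
  S via S→d A: +{d}
  FIRST[S]={a,b,c,d}  FIRST[A]={b,c}  FIRST[B]={b}
pass 2: — fixpoint
  FIRST[S]={a,b,c,d}  FIRST[A]={b,c}  FIRST[B]={b}

FOLLOW iteration:
initialize: $ ∈ FOLLOW(S)
[1]
  A→B a S: FOLLOW(B) ⊇ FIRST(a) = {a}; new: +{a}
  A→b S d: FOLLOW(S) ⊇ FIRST(d) = {d}; new: +{d}
  S→a B: FOLLOW(B) ⊇ FOLLOW(S) ⊇ {$,d}; new: +{$,d}
  S→d A: FOLLOW(A) ⊇ FOLLOW(S) ⊇ {$,d}; new: +{$,d}
  FOLLOW(S)={$,d}  FOLLOW(A)={$,d}  FOLLOW(B)={$,a,d}
[2] done
  FOLLOW(S)={$,d}  FOLLOW(A)={$,d}  FOLLOW(B)={$,a,d}

FOLLOW(B) = ["$", "a", "d"]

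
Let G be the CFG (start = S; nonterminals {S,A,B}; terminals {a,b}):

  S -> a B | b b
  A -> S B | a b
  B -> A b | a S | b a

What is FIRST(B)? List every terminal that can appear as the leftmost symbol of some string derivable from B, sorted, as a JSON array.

Compute FIRST by fixpoint:
pass 1:
  A via A→a b: +{a}
  B via B→A b: +{a}
  B via B→b a: +{b}
  S via S→a B: +{a}
  S via S→b b: +{b}
  S: {a,b}  A: {a}  B: {a,b}
pass 2:
  A via A→S B: +{b}
  S: {a,b}  A: {a,b}  B: {a,b}
pass 3: done
  S: {a,b}  A: {a,b}  B: {a,b}

FIRST(B) = ["a", "b"]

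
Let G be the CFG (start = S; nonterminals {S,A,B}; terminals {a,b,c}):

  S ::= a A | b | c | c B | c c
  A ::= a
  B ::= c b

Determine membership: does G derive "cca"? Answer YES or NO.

CNF form of G:
  S -> T0 B | T0 T0 | T2 A | b | c
  A -> a
  B -> T0 T1
  T0 -> c
  T1 -> b
  T2 -> a

Fill CYK table bottom-up:
  [0..0]={S,T0}  "c"  orig:{S}
  [1..1]={S,T0}  "c"  orig:{S}
  [2..2]={A,T2}  "a"  orig:{A}
  [0..1]={S}  "cc"
  [1..2]=∅  "ca"
  [0..2]=∅  "cca"

S ∉ T[0,2] ⇒ NO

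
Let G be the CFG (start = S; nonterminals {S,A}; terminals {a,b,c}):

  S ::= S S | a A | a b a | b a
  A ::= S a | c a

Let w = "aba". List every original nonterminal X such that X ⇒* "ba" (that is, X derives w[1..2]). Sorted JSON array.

Convert to CNF:
  S -> S S | T0 A | T0 X3 | T2 T0
  A -> S T0 | T1 T0
  T0 -> a
  T1 -> c
  T2 -> b
  X3 -> T2 T0

CYK fill — only the sub-triangle for w[1..2]:
  T[1,1] 'b' = {T2}  orig:{}
  T[2,2] 'a' = {T0}  orig:{}
  T[1,2] 'ba' = {S,X3}  orig:{S}

Original NTs in T[1,2] deriving "ba": ["S"]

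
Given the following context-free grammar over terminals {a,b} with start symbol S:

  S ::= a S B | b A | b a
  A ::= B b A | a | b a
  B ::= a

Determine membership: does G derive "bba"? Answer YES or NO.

CNF form of G:
  S -> T0 A | T0 T1 | T1 X3
  A -> B X2 | T0 T1 | a
  B -> a
  T0 -> b
  T1 -> a
  X2 -> T0 A
  X3 -> S B

Fill CYK table bottom-up:
  [0..0]={T0}  "b"  orig:{}
  [1..1]={T0}  "b"  orig:{}
  [2..2]={A,B,T1}  "a"  orig:{A,B}
  [0..1]=∅  "bb"
  [1..2]={A,S,X2}  "ba"  orig:{A,S}
  [0..2]={S,X2}  "bba"  orig:{S}

S ∈ T[0,2] ⇒ YES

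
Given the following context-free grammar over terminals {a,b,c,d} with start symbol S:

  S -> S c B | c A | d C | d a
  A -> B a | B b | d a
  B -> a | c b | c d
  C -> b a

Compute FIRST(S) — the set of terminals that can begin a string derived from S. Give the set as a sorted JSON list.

FIRST iteration:
pass 1:
  A via A→d a: +{d}
  B via B→a: +{a}
  B via B→c b: +{c}
  C via C→b a: +{b}
  S via S→c A: +{c}
  S via S→d C: +{d}
  FIRST(S)={c,d}  FIRST(A)={d}  FIRST(B)={a,c}  FIRST(C)={b}
pass 2:
  A via A→B a: +{a,c}
  FIRST(S)={c,d}  FIRST(A)={a,c,d}  FIRST(B)={a,c}  FIRST(C)={b}
pass 3: — fixpoint
  FIRST(S)={c,d}  FIRST(A)={a,c,d}  FIRST(B)={a,c}  FIRST(C)={b}

FIRST(S) = ["c", "d"]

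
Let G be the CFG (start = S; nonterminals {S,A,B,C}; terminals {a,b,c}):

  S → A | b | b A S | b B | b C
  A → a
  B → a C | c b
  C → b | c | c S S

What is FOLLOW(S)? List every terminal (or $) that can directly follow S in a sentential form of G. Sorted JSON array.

FIRST iteration:
[1]
  A via A→a: +{a}
  B via B→a C: +{a}
  B via B→c b: +{c}
  C via C→b: +{b}
  C via C→c: +{c}
  S via S→A: +{a}
  S via S→b: +{b}
  FIRST[S]={a,b}  FIRST[A]={a}  FIRST[B]={a,c}  FIRST[C]={b,c}
[2] — fixpoint
  FIRST[S]={a,b}  FIRST[A]={a}  FIRST[B]={a,c}  FIRST[C]={b,c}

Compute FOLLOW by fixpoint:
initialize: $ ∈ FOLLOW(S)
[1]
  C→c S S: FOLLOW(S) ⊇ FIRST(S) = {a,b}; new: +{a,b}
  S→A: FOLLOW(A) ⊇ FOLLOW(S) ⊇ {$,a,b}; new: +{$,a,b}
  S→b B: FOLLOW(B) ⊇ FOLLOW(S) ⊇ {$,a,b}; new: +{$,a,b}
  S→b C: FOLLOW(C) ⊇ FOLLOW(S) ⊇ {$,a,b}; new: +{$,a,b}
  FOLLOW(S)={$,a,b}  FOLLOW(A)={$,a,b}  FOLLOW(B)={$,a,b}  FOLLOW(C)={$,a,b}
[2] (stable)
  FOLLOW(S)={$,a,b}  FOLLOW(A)={$,a,b}  FOLLOW(B)={$,a,b}  FOLLOW(C)={$,a,b}

FOLLOW(S) = ["$", "a", "b"]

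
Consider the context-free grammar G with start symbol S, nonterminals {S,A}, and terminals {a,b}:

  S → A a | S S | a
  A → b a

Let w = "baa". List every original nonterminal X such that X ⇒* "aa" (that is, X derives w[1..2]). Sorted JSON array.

CNF form of G:
  S -> A T1 | S S | a
  A -> T0 T1
  T0 -> b
  T1 -> a

CYK table (by increasing span) (cells [i..j] with 1 ≤ i ≤ j ≤ 2 only):
  T[1,1] 'a' = {S,T1}  orig:{S}
  T[2,2] 'a' = {S,T1}  orig:{S}
  T[1,2] 'aa' = {S}

Original NTs in T[1,2] deriving "aa": ["S"]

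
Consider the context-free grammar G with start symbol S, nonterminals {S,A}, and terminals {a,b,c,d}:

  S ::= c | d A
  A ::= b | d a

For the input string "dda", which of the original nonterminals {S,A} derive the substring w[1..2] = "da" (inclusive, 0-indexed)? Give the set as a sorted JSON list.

CNF form of G:
  S -> T0 A | c
  A -> T0 T1 | b
  T0 -> d
  T1 -> a

Fill CYK table bottom-up, restricted to cells inside w[1..2]:
  cell(1,1) d: {T0}  orig:{}
  cell(2,2) a: {T1}  orig:{}
  cell(1,2) da: {A}

Original NTs in T[1,2] deriving "da": ["A"]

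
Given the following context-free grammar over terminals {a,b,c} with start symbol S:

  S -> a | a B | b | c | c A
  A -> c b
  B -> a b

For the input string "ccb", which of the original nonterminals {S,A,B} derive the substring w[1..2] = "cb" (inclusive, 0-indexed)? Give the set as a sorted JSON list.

Convert to CNF:
  S -> T0 A | T2 B | a | b | c
  A -> T0 T1
  B -> T2 T1
  T0 -> c
  T1 -> b
  T2 -> a

CYK fill, restricted to cells inside w[1..2]:
  [1..1]={S,T0}  "c"  orig:{S}
  [2..2]={S,T1}  "b"  orig:{S}
  [1..2]={A}  "cb"

Original NTs in T[1,2] deriving "cb": ["A"]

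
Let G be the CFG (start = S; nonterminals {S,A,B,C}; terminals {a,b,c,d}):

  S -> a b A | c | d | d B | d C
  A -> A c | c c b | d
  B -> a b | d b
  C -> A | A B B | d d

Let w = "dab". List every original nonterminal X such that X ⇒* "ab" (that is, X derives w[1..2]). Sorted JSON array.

CNF form of G:
  S -> T2 X7 | T3 B | T3 C | c | d
  A -> A T0 | T0 X4 | d
  B -> T2 T1 | T3 T1
  C -> A T0 | A X5 | T0 X6 | T3 T3 | d
  T0 -> c
  T1 -> b
  T2 -> a
  T3 -> d
  X4 -> T0 T1
  X5 -> B B
  X6 -> T0 T1
  X7 -> T1 A

Fill CYK table bottom-up — only the sub-triangle for w[1..2]:
  [1..1]={T2}  "a"  orig:{}
  [2..2]={T1}  "b"  orig:{}
  [1..2]={B}  "ab"

Original NTs in T[1,2] deriving "ab": ["B"]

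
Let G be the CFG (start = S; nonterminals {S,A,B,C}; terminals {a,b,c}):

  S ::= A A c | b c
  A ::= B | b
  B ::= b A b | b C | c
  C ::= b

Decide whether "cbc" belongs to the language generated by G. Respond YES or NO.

CNF form of G:
  S -> A X4 | T0 T1
  A -> T0 C | T0 X2 | b | c
  B -> T0 C | T0 X3 | c
  C -> b
  T0 -> b
  T1 -> c
  X2 -> A T0
  X3 -> A T0
  X4 -> A T1

Fill CYK table bottom-up:
  cell(0,0) c: {A,B,T1}  orig:{A,B}
  cell(1,1) b: {A,C,T0}  orig:{A,C}
  cell(2,2) c: {A,B,T1}  orig:{A,B}
  cell(0,1) cb: {X2,X3}  orig:{}
  cell(1,2) bc: {S,X4}  orig:{S}
  cell(0,2) cbc: {S}

S ∈ T[0,2] ⇒ YES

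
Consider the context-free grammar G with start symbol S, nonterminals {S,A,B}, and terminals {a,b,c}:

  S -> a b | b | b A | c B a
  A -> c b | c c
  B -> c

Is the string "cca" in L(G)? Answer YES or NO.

CNF form of G:
  S -> T0 X3 | T1 A | T2 T1 | b
  A -> T0 T0 | T0 T1
  B -> c
  T0 -> c
  T1 -> b
  T2 -> a
  X3 -> B T2

CYK fill:
  cell(0,0) c: {B,T0}  orig:{B}
  cell(1,1) c: {B,T0}  orig:{B}
  cell(2,2) a: {T2}  orig:{}
  cell(0,1) cc: {A}
  cell(1,2) ca: {X3}  orig:{}
  cell(0,2) cca: {S}

S ∈ T[0,2] ⇒ YES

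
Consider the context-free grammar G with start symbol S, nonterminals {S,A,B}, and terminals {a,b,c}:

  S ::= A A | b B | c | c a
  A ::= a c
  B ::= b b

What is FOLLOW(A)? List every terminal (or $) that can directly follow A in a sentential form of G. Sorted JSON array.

FIRST sets, iterate to fixpoint:
round 1:
  A via A→a c: +{a}
  B via B→b b: +{b}
  S via S→A A: +{a}
  S via S→b B: +{b}
  S via S→c: +{c}
  S: {a,b,c}  A: {a}  B: {b}
round 2: — fixpoint
  S: {a,b,c}  A: {a}  B: {b}

Compute FOLLOW by fixpoint:
seed FOLLOW(S) with $
pass 1:
  S→A A: FOLLOW(A) ⊇ FIRST(A) = {a}; new: +{a}
  S→A A: FOLLOW(A) ⊇ FOLLOW(S) ⊇ {$}; new: +{$}
  S→b B: FOLLOW(B) ⊇ FOLLOW(S) ⊇ {$}; new: +{$}
  FOLLOW[S]={$}  FOLLOW[A]={$,a}  FOLLOW[B]={$}
pass 2: done
  FOLLOW[S]={$}  FOLLOW[A]={$,a}  FOLLOW[B]={$}

FOLLOW(A) = ["$", "a"]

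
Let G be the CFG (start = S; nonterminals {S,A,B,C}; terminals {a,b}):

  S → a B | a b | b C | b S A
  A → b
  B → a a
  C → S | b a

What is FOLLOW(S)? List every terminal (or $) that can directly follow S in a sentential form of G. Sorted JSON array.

Compute FIRST by fixpoint:
[1]
  A via A→b: +{b}
  B via B→a a: +{a}
  C via C→b a: +{b}
  S via S→a B: +{a}
  S via S→b C: +{b}
  S: {a,b}  A: {b}  B: {a}  C: {b}
[2]
  C via C→S: +{a}
  S: {a,b}  A: {b}  B: {a}  C: {a,b}
[3] (no change)
  S: {a,b}  A: {b}  B: {a}  C: {a,b}

Compute FOLLOW by fixpoint:
seed FOLLOW(S) with $
[1]
  S→a B: FOLLOW(B) ⊇ FOLLOW(S) ⊇ {$}; new: +{$}
  S→b C: FOLLOW(C) ⊇ FOLLOW(S) ⊇ {$}; new: +{$}
  S→b S A: FOLLOW(S) ⊇ FIRST(A) = {b}; new: +{b}
  S→b S A: FOLLOW(A) ⊇ FOLLOW(S) ⊇ {$,b}; new: +{$,b}
  S: {$,b}  A: {$,b}  B: {$}  C: {$}
[2]
  S→a B: FOLLOW(B) ⊇ FOLLOW(S) ⊇ {$,b}; new: +{b}
  S→b C: FOLLOW(C) ⊇ FOLLOW(S) ⊇ {$,b}; new: +{b}
  S: {$,b}  A: {$,b}  B: {$,b}  C: {$,b}
[3] (stable)
  S: {$,b}  A: {$,b}  B: {$,b}  C: {$,b}

FOLLOW(S) = ["$", "b"]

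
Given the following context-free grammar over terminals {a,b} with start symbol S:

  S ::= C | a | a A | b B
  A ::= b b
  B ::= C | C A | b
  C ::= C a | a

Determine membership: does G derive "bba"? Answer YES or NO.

CNF form of G:
  S -> C T1 | T0 B | T1 A | a
  A -> T0 T0
  B -> C A | C T1 | a | b
  C -> C T1 | a
  T0 -> b
  T1 -> a

CYK fill:
  cell(0,0) b: {B,T0}  orig:{B}
  cell(1,1) b: {B,T0}  orig:{B}
  cell(2,2) a: {B,C,S,T1}  orig:{B,C,S}
  cell(0,1) bb: {A,S}
  cell(1,2) ba: {S}
  cell(0,2) bba: ∅

S ∉ T[0,2] ⇒ NO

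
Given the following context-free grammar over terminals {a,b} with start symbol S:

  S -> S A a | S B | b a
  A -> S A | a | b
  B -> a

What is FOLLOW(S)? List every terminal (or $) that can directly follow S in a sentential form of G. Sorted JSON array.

FIRST iteration:
round 1:
  A via A→a: +{a}
  A via A→b: +{b}
  B via B→a: +{a}
  S via S→b a: +{b}
  FIRST(S)={b}  FIRST(A)={a,b}  FIRST(B)={a}
round 2: (stable)
  FIRST(S)={b}  FIRST(A)={a,b}  FIRST(B)={a}

Compute FOLLOW by fixpoint:
seed FOLLOW(S) with $
round 1:
  A→S A: FOLLOW(S) ⊇ FIRST(A) = {a,b}; new: +{a,b}
  S→S A a: FOLLOW(A) ⊇ FIRST(a) = {a}; new: +{a}
  S→S B: FOLLOW(B) ⊇ FOLLOW(S) ⊇ {$,a,b}; new: +{$,a,b}
  FOLLOW(S)={$,a,b}  FOLLOW(A)={a}  FOLLOW(B)={$,a,b}
round 2: (stable)
  FOLLOW(S)={$,a,b}  FOLLOW(A)={a}  FOLLOW(B)={$,a,b}

FOLLOW(S) = ["$", "a", "b"]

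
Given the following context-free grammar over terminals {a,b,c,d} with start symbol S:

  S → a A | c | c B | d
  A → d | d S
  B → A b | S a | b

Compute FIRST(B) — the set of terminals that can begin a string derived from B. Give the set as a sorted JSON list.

FIRST iteration:
[1]
  A via A→d: +{d}
  B via B→A b: +{d}
  B via B→b: +{b}
  S via S→a A: +{a}
  S via S→c: +{c}
  S via S→d: +{d}
  FIRST(S)={a,c,d}  FIRST(A)={d}  FIRST(B)={b,d}
[2]
  B via B→S a: +{a,c}
  FIRST(S)={a,c,d}  FIRST(A)={d}  FIRST(B)={a,b,c,d}
[3] (no change)
  FIRST(S)={a,c,d}  FIRST(A)={d}  FIRST(B)={a,b,c,d}

FIRST(B) = ["a", "b", "c", "d"]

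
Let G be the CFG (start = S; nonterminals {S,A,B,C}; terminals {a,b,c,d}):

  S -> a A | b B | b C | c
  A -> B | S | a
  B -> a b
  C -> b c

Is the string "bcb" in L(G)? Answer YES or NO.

CNF form of G:
  S -> T0 A | T1 B | T1 C | c
  A -> T0 A | T0 T1 | T1 B | T1 C | a | c
  B -> T0 T1
  C -> T1 T2
  T0 -> a
  T1 -> b
  T2 -> c

Fill CYK table bottom-up:
  [0..0]={T1}  "b"  orig:{}
  [1..1]={A,S,T2}  "c"  orig:{A,S}
  [2..2]={T1}  "b"  orig:{}
  [0..1]={C}  "bc"
  [1..2]=∅  "cb"
  [0..2]=∅  "bcb"

S ∉ T[0,2] ⇒ NO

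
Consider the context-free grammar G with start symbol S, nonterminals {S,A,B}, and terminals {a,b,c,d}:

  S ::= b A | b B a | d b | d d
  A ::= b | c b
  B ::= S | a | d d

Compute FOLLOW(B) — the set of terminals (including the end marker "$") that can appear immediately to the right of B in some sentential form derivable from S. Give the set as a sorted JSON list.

Compute FIRST by fixpoint:
iter 1:
  A via A→b: +{b}
  A via A→c b: +{c}
  B via B→a: +{a}
  B via B→d d: +{d}
  S via S→b A: +{b}
  S via S→d b: +{d}
  S: {b,d}  A: {b,c}  B: {a,d}
iter 2:
  B via B→S: +{b}
  S: {b,d}  A: {b,c}  B: {a,b,d}
iter 3: — fixpoint
  S: {b,d}  A: {b,c}  B: {a,b,d}

FOLLOW iteration:
FOLLOW(S) := {$}
pass 1:
  S→b A: FOLLOW(A) ⊇ FOLLOW(S) ⊇ {$}; new: +{$}
  S→b B a: FOLLOW(B) ⊇ FIRST(a) = {a}; new: +{a}
  FOLLOW[S]={$}  FOLLOW[A]={$}  FOLLOW[B]={a}
pass 2:
  B→S: FOLLOW(S) ⊇ FOLLOW(B) ⊇ {a}; new: +{a}
  S→b A: FOLLOW(A) ⊇ FOLLOW(S) ⊇ {$,a}; new: +{a}
  FOLLOW[S]={$,a}  FOLLOW[A]={$,a}  FOLLOW[B]={a}
pass 3: — fixpoint
  FOLLOW[S]={$,a}  FOLLOW[A]={$,a}  FOLLOW[B]={a}

FOLLOW(B) = ["a"]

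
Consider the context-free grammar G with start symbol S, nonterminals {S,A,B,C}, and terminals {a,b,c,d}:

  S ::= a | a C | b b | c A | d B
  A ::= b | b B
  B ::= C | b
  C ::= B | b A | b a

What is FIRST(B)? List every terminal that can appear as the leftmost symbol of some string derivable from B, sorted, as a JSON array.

Compute FIRST by fixpoint:
[1]
  A via A→b: +{b}
  B via B→b: +{b}
  C via C→B: +{b}
  S via S→a: +{a}
  S via S→b b: +{b}
  S via S→c A: +{c}
  S via S→d B: +{d}
  FIRST(S)={a,b,c,d}  FIRST(A)={b}  FIRST(B)={b}  FIRST(C)={b}
[2] done
  FIRST(S)={a,b,c,d}  FIRST(A)={b}  FIRST(B)={b}  FIRST(C)={b}

FIRST(B) = ["b"]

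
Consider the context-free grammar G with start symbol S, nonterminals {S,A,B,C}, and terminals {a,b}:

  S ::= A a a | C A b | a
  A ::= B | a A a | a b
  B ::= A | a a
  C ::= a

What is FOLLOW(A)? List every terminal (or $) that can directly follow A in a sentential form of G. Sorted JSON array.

FIRST sets, iterate to fixpoint:
iter 1:
  A via A→a A a: +{a}
  B via B→A: +{a}
  C via C→a: +{a}
  S via S→A a a: +{a}
  FIRST(S)={a}  FIRST(A)={a}  FIRST(B)={a}  FIRST(C)={a}
iter 2: — fixpoint
  FIRST(S)={a}  FIRST(A)={a}  FIRST(B)={a}  FIRST(C)={a}

FOLLOW iteration:
initialize: $ ∈ FOLLOW(S)
pass 1:
  A→a A a: FOLLOW(A) ⊇ FIRST(a) = {a}; new: +{a}
  S→C A b: FOLLOW(C) ⊇ FIRST(A) = {a}; new: +{a}
  S→C A b: FOLLOW(A) ⊇ FIRST(b) = {b}; new: +{b}
  FOLLOW(S)={$}  FOLLOW(A)={a,b}  FOLLOW(B)={}  FOLLOW(C)={a}
pass 2:
  A→B: FOLLOW(B) ⊇ FOLLOW(A) ⊇ {a,b}; new: +{a,b}
  FOLLOW(S)={$}  FOLLOW(A)={a,b}  FOLLOW(B)={a,b}  FOLLOW(C)={a}
pass 3: done
  FOLLOW(S)={$}  FOLLOW(A)={a,b}  FOLLOW(B)={a,b}  FOLLOW(C)={a}

FOLLOW(A) = ["a", "b"]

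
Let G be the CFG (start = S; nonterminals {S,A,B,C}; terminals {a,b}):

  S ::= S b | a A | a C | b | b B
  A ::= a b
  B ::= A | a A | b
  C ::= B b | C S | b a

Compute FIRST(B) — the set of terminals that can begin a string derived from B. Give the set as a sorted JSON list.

Compute FIRST by fixpoint:
[1]
  A via A→a b: +{a}
  B via B→A: +{a}
  B via B→b: +{b}
  C via C→B b: +{a,b}
  S via S→a A: +{a}
  S via S→b: +{b}
  FIRST(S)={a,b}  FIRST(A)={a}  FIRST(B)={a,b}  FIRST(C)={a,b}
[2] (no change)
  FIRST(S)={a,b}  FIRST(A)={a}  FIRST(B)={a,b}  FIRST(C)={a,b}

FIRST(B) = ["a", "b"]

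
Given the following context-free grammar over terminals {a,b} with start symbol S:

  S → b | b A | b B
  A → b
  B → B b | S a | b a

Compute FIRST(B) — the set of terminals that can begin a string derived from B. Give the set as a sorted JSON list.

Compute FIRST by fixpoint:
pass 1:
  A via A→b: +{b}
  B via B→b a: +{b}
  S via S→b: +{b}
  S: {b}  A: {b}  B: {b}
pass 2: — fixpoint
  S: {b}  A: {b}  B: {b}

FIRST(B) = ["b"]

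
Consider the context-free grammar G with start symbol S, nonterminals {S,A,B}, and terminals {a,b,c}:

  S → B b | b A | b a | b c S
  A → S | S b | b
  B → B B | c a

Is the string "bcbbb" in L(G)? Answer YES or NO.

Convert to CNF:
  S -> B T0 | T0 A | T0 T1 | T0 X4
  A -> B T0 | S T0 | T0 A | T0 T1 | T0 X3 | b
  B -> B B | T2 T1
  T0 -> b
  T1 -> a
  T2 -> c
  X3 -> T2 S
  X4 -> T2 S

CYK table (by increasing span):
  cell(0,0) b: {A,T0}  orig:{A}
  cell(1,1) c: {T2}  orig:{}
  cell(2,2) b: {A,T0}  orig:{A}
  cell(3,3) b: {A,T0}  orig:{A}
  cell(4,4) b: {A,T0}  orig:{A}
  cell(0,1) bc: ∅
  cell(1,2) cb: ∅
  cell(2,3) bb: {A,S}
  cell(3,4) bb: {A,S}
  cell(0,2) bcb: ∅
  cell(1,3) cbb: {X3,X4}  orig:{}
  cell(2,4) bbb: {A,S}
  cell(0,3) bcbb: {A,S}
  cell(1,4) cbbb: {X3,X4}  orig:{}
  cell(0,4) bcbbb: {A,S}

S ∈ T[0,4] ⇒ YES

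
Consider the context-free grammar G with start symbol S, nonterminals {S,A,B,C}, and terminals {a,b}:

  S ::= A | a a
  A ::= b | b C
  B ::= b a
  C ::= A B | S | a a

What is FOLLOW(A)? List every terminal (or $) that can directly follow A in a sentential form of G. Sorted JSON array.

FIRST iteration:
[1]
  A via A→b: +{b}
  B via B→b a: +{b}
  C via C→A B: +{b}
  C via C→a a: +{a}
  S via S→A: +{b}
  S via S→a a: +{a}
  S: {a,b}  A: {b}  B: {b}  C: {a,b}
[2] (stable)
  S: {a,b}  A: {b}  B: {b}  C: {a,b}

FOLLOW sets:
seed FOLLOW(S) with $
[1]
  C→A B: FOLLOW(A) ⊇ FIRST(B) = {b}; new: +{b}
  S→A: FOLLOW(A) ⊇ FOLLOW(S) ⊇ {$}; new: +{$}
  S: {$}  A: {$,b}  B: {}  C: {}
[2]
  A→b C: FOLLOW(C) ⊇ FOLLOW(A) ⊇ {$,b}; new: +{$,b}
  C→A B: FOLLOW(B) ⊇ FOLLOW(C) ⊇ {$,b}; new: +{$,b}
  C→S: FOLLOW(S) ⊇ FOLLOW(C) ⊇ {$,b}; new: +{b}
  S: {$,b}  A: {$,b}  B: {$,b}  C: {$,b}
[3] — fixpoint
  S: {$,b}  A: {$,b}  B: {$,b}  C: {$,b}

FOLLOW(A) = ["$", "b"]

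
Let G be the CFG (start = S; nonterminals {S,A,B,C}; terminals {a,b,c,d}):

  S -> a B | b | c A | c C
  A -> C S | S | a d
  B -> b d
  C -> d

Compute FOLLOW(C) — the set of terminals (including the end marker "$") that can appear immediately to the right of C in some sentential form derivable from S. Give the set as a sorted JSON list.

FIRST sets, iterate to fixpoint:
iter 1:
  A via A→a d: +{a}
  B via B→b d: +{b}
  C via C→d: +{d}
  S via S→a B: +{a}
  S via S→b: +{b}
  S via S→c A: +{c}
  S: {a,b,c}  A: {a}  B: {b}  C: {d}
iter 2:
  A via A→C S: +{d}
  A via A→S: +{b,c}
  S: {a,b,c}  A: {a,b,c,d}  B: {b}  C: {d}
iter 3: done
  S: {a,b,c}  A: {a,b,c,d}  B: {b}  C: {d}

FOLLOW sets:
FOLLOW(S) := {$}
iter 1:
  A→C S: FOLLOW(C) ⊇ FIRST(S) = {a,b,c}; new: +{a,b,c}
  S→a B: FOLLOW(B) ⊇ FOLLOW(S) ⊇ {$}; new: +{$}
  S→c A: FOLLOW(A) ⊇ FOLLOW(S) ⊇ {$}; new: +{$}
  S→c C: FOLLOW(C) ⊇ FOLLOW(S) ⊇ {$}; new: +{$}
  S: {$}  A: {$}  B: {$}  C: {$,a,b,c}
iter 2: — fixpoint
  S: {$}  A: {$}  B: {$}  C: {$,a,b,c}

FOLLOW(C) = ["$", "a", "b", "c"]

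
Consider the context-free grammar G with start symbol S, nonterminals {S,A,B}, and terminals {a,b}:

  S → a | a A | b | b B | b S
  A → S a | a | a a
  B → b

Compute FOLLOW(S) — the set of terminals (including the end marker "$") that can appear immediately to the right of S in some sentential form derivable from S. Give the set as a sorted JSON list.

FIRST sets, iterate to fixpoint:
[1]
  A via A→a: +{a}
  B via B→b: +{b}
  S via S→a: +{a}
  S via S→b: +{b}
  FIRST(S)={a,b}  FIRST(A)={a}  FIRST(B)={b}
[2]
  A via A→S a: +{b}
  FIRST(S)={a,b}  FIRST(A)={a,b}  FIRST(B)={b}
[3] — fixpoint
  FIRST(S)={a,b}  FIRST(A)={a,b}  FIRST(B)={b}

FOLLOW iteration:
seed FOLLOW(S) with $
[1]
  A→S a: FOLLOW(S) ⊇ FIRST(a) = {a}; new: +{a}
  S→a A: FOLLOW(A) ⊇ FOLLOW(S) ⊇ {$,a}; new: +{$,a}
  S→b B: FOLLOW(B) ⊇ FOLLOW(S) ⊇ {$,a}; new: +{$,a}
  S: {$,a}  A: {$,a}  B: {$,a}
[2] done
  S: {$,a}  A: {$,a}  B: {$,a}

FOLLOW(S) = ["$", "a"]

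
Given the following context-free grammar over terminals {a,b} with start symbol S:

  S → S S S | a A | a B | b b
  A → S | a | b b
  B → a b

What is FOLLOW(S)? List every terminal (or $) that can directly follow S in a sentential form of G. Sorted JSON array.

FIRST sets, iterate to fixpoint:
pass 1:
  A via A→a: +{a}
  A via A→b b: +{b}
  B via B→a b: +{a}
  S via S→a A: +{a}
  S via S→b b: +{b}
  S: {a,b}  A: {a,b}  B: {a}
pass 2: (stable)
  S: {a,b}  A: {a,b}  B: {a}

FOLLOW iteration:
initialize: $ ∈ FOLLOW(S)
pass 1:
  S→S S S: FOLLOW(S) ⊇ FIRST(S) = {a,b}; new: +{a,b}
  S→a A: FOLLOW(A) ⊇ FOLLOW(S) ⊇ {$,a,b}; new: +{$,a,b}
  S→a B: FOLLOW(B) ⊇ FOLLOW(S) ⊇ {$,a,b}; new: +{$,a,b}
  FOLLOW[S]={$,a,b}  FOLLOW[A]={$,a,b}  FOLLOW[B]={$,a,b}
pass 2: (stable)
  FOLLOW[S]={$,a,b}  FOLLOW[A]={$,a,b}  FOLLOW[B]={$,a,b}

FOLLOW(S) = ["$", "a", "b"]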